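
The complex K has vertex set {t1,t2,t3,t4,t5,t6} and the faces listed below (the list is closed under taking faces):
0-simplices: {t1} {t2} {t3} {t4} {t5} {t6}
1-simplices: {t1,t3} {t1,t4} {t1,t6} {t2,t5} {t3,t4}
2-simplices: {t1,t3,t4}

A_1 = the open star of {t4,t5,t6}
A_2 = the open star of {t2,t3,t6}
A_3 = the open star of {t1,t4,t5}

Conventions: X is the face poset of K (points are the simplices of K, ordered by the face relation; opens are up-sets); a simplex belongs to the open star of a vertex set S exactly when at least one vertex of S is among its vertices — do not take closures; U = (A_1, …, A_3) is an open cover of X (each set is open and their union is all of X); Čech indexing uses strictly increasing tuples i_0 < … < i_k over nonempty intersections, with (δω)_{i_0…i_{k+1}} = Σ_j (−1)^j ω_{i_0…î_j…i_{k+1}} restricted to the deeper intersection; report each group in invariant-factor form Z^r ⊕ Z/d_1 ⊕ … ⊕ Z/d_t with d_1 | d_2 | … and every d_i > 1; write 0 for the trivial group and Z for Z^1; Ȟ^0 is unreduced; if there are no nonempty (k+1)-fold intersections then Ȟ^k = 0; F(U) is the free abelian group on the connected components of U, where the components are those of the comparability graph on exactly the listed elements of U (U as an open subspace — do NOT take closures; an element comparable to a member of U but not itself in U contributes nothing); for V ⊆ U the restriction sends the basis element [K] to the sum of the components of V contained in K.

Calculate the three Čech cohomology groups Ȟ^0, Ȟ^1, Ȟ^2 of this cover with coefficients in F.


Ȟ^0(U;F) ≅ Z^2, Ȟ^1(U;F) ≅ 0, Ȟ^2(U;F) ≅ 0

cover nerve:
  A1={{t4},{t5},{t6},{t1,t4},{t1,t6},{t2,t5},{t3,t4},{t1,t3,t4}} A2={{t2},{t3},{t6},{t1,t3},{t1,t6},{t2,t5},{t3,t4},{t1,t3,t4}} A3={{t1},{t4},{t5},{t1,t3},{t1,t4},{t1,t6},{t2,t5},{t3,t4},{t1,t3,t4}}
  A12={{t6},{t1,t6},{t2,t5},{t3,t4},{t1,t3,t4}} A13={{t4},{t5},{t1,t4},{t1,t6},{t2,t5},{t3,t4},{t1,t3,t4}} A23={{t1,t3},{t1,t6},{t2,t5},{t3,t4},{t1,t3,t4}}
  A123={{t1,t6},{t2,t5},{t3,t4},{t1,t3,t4}}
components per intersection:
  A1: {{t4},{t1,t4},{t3,t4},{t1,t3,t4}} {{t5},{t2,t5}} {{t6},{t1,t6}}
  A2: {{t2},{t2,t5}} {{t3},{t1,t3},{t3,t4},{t1,t3,t4}} {{t6},{t1,t6}}
  A3: {{t1},{t4},{t1,t3},{t1,t4},{t1,t6},{t3,t4},{t1,t3,t4}} {{t5},{t2,t5}}
  A12: {{t6},{t1,t6}} {{t2,t5}} {{t3,t4},{t1,t3,t4}}
  A13: {{t4},{t1,t4},{t3,t4},{t1,t3,t4}} {{t5},{t2,t5}} {{t1,t6}}
  A23: {{t1,t3},{t3,t4},{t1,t3,t4}} {{t1,t6}} {{t2,t5}}
  A123: {{t1,t6}} {{t2,t5}} {{t3,t4},{t1,t3,t4}}
C dims 8,9,3; δ0: rk 6, SNF 1^6; δ1: rk 3, SNF 1^3
Ȟ^0: (8−6)−0=2 ⇒ Z^2
Ȟ^1: (9−3)−6=0 ⇒ 0
Ȟ^2: (3−0)−3=0 ⇒ 0


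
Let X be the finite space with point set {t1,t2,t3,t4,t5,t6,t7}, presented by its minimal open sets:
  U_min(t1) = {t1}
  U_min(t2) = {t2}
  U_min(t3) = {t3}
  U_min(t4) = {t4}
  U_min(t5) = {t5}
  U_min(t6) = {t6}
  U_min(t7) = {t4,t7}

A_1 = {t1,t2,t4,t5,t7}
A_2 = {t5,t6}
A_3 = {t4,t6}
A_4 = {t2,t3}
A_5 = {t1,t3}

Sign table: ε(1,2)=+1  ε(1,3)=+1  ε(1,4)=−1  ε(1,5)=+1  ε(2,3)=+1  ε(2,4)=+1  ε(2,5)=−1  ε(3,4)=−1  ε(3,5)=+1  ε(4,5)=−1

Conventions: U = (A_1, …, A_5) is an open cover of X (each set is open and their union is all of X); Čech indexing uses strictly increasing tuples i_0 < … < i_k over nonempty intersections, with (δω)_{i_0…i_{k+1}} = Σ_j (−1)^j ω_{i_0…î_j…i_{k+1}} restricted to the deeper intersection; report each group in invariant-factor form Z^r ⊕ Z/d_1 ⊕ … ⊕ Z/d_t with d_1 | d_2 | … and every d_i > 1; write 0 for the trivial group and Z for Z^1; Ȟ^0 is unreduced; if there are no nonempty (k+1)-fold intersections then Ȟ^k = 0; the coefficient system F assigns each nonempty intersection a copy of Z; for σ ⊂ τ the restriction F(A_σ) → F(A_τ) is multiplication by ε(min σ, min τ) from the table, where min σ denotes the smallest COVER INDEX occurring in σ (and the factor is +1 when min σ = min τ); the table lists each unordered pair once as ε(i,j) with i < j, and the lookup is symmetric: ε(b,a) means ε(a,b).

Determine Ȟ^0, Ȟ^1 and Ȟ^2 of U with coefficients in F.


nonempty intersections:
  A12={t5} A13={t4} A14={t2} A15={t1} A23={t6} A45={t3}
C dims 5,6; δ0: rk 4, SNF 1^4
Ȟ^0: (5−4)−0=1 ⇒ Z
Ȟ^1: (6−0)−4=2 ⇒ Z^2
Ȟ^2: (0−0)−0=0 ⇒ 0

Ȟ^0(U;F) ≅ Z,  Ȟ^1(U;F) ≅ Z^2,  Ȟ^2(U;F) ≅ 0


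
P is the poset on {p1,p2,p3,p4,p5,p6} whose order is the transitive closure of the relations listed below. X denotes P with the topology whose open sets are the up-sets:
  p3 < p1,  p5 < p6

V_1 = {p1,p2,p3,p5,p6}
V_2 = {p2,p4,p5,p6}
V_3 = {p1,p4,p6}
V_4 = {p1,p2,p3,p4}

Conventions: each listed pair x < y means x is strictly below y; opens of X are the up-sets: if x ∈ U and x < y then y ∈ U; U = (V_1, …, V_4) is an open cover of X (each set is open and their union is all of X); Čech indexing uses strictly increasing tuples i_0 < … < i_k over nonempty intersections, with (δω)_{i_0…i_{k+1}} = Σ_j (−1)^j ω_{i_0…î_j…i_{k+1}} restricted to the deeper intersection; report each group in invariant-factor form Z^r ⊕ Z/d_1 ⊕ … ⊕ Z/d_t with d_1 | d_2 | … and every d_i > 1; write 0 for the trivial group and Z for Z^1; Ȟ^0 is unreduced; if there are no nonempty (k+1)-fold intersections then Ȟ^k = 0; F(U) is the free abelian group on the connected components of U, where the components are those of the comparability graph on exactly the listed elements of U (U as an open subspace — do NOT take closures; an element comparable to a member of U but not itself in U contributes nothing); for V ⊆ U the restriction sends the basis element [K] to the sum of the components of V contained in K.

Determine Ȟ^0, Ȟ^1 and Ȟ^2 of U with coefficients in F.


cover nerve:
  V12={p2,p5,p6} V13={p1,p6} V14={p1,p2,p3} V23={p4,p6} V24={p2,p4} V34={p1,p4}
  V123={p6} V124={p2} V134={p1} V234={p4}
components per intersection:
  V1: {p1,p3} {p2} {p5,p6}
  V2: {p2} {p4} {p5,p6}
  V3: {p1} {p4} {p6}
  V4: {p1,p3} {p2} {p4}
  V12: {p2} {p5,p6}
  V13: {p1} {p6}
  V14: {p1,p3} {p2}
  V23: {p4} {p6}
  V24: {p2} {p4}
  V34: {p1} {p4}
  V123: {p6}
  V124: {p2}
  V134: {p1}
  V234: {p4}
C dims 12,12,4; δ0: rk 8, SNF 1^8; δ1: rk 4, SNF 1^4
Ȟ^0: (12−8)−0=4 ⇒ Z^4
Ȟ^1: (12−4)−8=0 ⇒ 0
Ȟ^2: (4−0)−4=0 ⇒ 0

Ȟ^0 = Z^4, Ȟ^1 = 0 and Ȟ^2 = 0


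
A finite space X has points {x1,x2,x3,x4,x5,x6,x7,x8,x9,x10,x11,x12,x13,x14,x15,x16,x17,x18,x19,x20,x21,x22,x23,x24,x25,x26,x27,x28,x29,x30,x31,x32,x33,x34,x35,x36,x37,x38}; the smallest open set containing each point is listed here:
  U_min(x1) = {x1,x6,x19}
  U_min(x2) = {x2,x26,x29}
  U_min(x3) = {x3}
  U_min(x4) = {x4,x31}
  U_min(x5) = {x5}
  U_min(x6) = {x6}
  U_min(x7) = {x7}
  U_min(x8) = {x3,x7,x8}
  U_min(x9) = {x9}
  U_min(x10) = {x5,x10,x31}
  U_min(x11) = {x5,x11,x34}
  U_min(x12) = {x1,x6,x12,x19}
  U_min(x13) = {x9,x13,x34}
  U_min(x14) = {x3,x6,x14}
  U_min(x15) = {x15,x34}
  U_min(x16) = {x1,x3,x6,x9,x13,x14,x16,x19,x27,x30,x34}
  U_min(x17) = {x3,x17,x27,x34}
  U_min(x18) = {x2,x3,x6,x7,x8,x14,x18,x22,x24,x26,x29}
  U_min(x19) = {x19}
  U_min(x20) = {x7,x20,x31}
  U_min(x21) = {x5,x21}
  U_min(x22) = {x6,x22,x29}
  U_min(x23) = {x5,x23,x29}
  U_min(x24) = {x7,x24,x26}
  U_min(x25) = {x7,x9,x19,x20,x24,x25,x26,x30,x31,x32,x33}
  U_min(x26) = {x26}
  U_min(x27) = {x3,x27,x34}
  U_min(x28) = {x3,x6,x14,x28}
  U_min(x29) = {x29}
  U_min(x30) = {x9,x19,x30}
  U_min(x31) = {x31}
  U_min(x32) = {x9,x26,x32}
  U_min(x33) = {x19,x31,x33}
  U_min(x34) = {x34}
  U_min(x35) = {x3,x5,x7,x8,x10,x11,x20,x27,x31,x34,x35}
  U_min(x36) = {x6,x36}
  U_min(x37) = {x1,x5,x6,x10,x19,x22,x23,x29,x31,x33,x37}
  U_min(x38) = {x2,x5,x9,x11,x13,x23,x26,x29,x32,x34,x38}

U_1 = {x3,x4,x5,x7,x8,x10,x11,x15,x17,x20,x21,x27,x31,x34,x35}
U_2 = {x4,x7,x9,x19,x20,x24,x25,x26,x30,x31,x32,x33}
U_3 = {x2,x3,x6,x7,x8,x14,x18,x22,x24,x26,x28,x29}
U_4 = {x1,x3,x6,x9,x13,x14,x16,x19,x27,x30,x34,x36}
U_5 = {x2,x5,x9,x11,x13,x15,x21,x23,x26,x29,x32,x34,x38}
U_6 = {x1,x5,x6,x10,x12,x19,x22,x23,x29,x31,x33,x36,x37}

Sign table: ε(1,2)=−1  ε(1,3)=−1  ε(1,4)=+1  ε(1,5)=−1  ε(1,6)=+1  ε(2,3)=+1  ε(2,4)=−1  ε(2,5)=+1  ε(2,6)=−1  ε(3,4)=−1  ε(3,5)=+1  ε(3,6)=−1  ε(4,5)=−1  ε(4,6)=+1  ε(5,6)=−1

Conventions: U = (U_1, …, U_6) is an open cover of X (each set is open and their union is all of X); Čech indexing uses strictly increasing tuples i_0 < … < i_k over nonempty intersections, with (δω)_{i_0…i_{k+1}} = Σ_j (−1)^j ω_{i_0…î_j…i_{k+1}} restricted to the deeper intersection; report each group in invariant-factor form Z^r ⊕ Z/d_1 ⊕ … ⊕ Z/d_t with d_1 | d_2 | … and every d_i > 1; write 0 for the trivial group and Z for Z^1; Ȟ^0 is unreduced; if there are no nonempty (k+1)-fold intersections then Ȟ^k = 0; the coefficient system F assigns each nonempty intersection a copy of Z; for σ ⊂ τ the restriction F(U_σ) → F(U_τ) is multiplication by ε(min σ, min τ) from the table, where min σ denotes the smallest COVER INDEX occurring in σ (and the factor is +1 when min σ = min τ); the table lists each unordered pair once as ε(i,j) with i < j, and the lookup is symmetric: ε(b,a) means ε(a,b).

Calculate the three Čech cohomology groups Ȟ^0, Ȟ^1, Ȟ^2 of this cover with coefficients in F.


Ȟ^0 ≅ Z, Ȟ^1 ≅ 0, Ȟ^2 ≅ Z/2

cover nerve:
  U12={x4,x7,x20,x31} U13={x3,x7,x8} U14={x3,x27,x34} U15={x5,x11,x15,x21,x34} U16={x5,x10,x31} U23={x7,x24,x26} U24={x9,x19,x30} U25={x9,x26,x32} U26={x19,x31,x33} U34={x3,x6,x14} U35={x2,x26,x29} U36={x6,x22,x29} U45={x9,x13,x34} U46={x1,x6,x19,x36} U56={x5,x23,x29}
  U123={x7} U126={x31} U134={x3} U145={x34} U156={x5} U235={x26} U245={x9} U246={x19} U346={x6} U356={x29}
C dims 6,15,10; δ0: rk 5, SNF 1^5; δ1: rk 10, SNF 1^9·2
Ȟ^0: (6−5)−0=1 ⇒ Z
Ȟ^1: (15−10)−5=0 ⇒ 0
Ȟ^2: (10−0)−10=0 plus torsion [2] ⇒ Z/2


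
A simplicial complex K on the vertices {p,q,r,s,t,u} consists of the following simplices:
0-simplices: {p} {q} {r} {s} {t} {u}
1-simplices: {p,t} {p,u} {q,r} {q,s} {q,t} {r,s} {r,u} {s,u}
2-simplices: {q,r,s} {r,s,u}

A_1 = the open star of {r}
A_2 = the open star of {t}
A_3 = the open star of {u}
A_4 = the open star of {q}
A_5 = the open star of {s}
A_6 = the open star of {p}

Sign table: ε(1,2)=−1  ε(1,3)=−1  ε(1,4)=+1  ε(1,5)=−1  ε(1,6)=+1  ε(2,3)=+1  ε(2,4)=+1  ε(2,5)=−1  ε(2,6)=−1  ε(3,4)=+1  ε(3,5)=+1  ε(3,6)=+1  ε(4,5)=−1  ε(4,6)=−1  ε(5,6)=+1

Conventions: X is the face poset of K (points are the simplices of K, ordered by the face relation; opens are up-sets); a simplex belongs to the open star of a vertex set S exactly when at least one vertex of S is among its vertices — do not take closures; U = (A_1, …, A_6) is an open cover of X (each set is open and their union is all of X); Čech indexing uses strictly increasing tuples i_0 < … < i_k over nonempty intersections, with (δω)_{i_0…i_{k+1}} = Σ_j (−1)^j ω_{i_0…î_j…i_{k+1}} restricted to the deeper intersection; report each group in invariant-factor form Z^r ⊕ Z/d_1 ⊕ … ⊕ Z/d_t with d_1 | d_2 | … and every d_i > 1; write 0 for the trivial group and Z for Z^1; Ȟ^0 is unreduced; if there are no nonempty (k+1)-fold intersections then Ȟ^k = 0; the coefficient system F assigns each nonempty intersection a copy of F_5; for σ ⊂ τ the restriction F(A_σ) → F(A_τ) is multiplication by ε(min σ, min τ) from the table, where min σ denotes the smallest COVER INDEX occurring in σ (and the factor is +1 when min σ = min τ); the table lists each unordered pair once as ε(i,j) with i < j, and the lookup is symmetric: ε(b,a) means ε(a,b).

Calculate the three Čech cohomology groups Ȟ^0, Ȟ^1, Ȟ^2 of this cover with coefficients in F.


Ȟ^0 ≅ Z/5,  Ȟ^1 ≅ Z/5,  Ȟ^2 ≅ 0

nonempty intersections:
  A1={{r},{q,r},{r,s},{r,u},{q,r,s},{r,s,u}} A2={{t},{p,t},{q,t}} A3={{u},{p,u},{r,u},{s,u},{r,s,u}} A4={{q},{q,r},{q,s},{q,t},{q,r,s}} A5={{s},{q,s},{r,s},{s,u},{q,r,s},{r,s,u}} A6={{p},{p,t},{p,u}}
  A13={{r,u},{r,s,u}} A14={{q,r},{q,r,s}} A15={{r,s},{q,r,s},{r,s,u}} A24={{q,t}} A26={{p,t}} A35={{s,u},{r,s,u}} A36={{p,u}} A45={{q,s},{q,r,s}}
  A135={{r,s,u}} A145={{q,r,s}}
C dims 6,8,2; δ0: rk_F5 5; δ1: rk_F5 2
Ȟ^0: (6−5)−0=1 ⇒ Z/5
Ȟ^1: (8−2)−5=1 ⇒ Z/5
Ȟ^2: (2−0)−2=0 ⇒ 0


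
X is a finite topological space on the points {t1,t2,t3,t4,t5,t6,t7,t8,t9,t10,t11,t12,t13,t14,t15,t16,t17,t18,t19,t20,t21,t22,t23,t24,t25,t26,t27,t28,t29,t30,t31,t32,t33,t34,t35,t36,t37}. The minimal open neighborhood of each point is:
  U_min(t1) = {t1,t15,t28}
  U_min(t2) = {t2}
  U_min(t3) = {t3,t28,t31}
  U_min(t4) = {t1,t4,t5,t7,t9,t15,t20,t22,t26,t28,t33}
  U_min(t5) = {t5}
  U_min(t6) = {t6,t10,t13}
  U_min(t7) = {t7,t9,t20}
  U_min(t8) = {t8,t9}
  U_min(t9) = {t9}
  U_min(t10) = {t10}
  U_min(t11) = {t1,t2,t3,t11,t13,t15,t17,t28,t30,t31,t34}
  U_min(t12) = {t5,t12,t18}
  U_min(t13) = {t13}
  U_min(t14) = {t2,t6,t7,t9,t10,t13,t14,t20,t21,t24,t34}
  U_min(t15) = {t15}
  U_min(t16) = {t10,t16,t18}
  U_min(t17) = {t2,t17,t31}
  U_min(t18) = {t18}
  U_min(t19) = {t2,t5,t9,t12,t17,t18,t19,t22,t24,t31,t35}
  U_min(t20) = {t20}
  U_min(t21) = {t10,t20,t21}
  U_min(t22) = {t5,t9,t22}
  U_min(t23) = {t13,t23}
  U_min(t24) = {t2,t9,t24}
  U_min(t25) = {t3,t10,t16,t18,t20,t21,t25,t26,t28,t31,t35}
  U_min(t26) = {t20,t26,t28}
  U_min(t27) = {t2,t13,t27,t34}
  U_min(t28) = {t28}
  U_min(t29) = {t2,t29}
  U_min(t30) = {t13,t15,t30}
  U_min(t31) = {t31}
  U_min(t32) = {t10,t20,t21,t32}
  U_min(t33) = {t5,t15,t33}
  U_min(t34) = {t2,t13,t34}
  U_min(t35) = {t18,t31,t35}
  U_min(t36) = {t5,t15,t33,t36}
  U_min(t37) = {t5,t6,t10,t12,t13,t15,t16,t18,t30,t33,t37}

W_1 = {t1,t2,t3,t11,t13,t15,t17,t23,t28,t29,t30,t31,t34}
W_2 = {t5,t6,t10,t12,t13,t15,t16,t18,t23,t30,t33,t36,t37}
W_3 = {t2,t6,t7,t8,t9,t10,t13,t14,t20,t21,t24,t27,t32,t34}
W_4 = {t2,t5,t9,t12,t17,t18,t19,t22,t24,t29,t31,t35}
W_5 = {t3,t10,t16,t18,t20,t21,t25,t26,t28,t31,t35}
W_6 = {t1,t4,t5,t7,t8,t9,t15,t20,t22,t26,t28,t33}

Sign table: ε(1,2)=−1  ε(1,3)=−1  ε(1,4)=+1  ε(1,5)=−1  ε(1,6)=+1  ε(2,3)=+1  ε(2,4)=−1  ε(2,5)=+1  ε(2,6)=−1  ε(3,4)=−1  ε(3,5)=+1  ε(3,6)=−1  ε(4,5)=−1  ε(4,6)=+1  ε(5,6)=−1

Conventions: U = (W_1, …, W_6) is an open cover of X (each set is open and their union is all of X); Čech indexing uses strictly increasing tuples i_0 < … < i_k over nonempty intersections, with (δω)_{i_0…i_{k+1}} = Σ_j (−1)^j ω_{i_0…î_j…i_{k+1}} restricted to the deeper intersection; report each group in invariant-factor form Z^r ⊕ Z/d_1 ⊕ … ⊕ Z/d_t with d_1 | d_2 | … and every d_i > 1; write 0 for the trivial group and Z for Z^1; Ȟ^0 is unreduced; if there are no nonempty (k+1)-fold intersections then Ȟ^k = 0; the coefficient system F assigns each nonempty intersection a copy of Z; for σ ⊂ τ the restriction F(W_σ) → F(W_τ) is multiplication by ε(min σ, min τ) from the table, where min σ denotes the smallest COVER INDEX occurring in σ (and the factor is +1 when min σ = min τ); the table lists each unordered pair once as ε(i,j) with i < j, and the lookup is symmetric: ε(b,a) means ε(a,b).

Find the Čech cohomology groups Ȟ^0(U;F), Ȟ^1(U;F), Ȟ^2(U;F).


cover nerve:
  W12={t13,t15,t23,t30} W13={t2,t13,t34} W14={t2,t17,t29,t31} W15={t3,t28,t31} W16={t1,t15,t28} W23={t6,t10,t13} W24={t5,t12,t18} W25={t10,t16,t18} W26={t5,t15,t33} W34={t2,t9,t24} W35={t10,t20,t21} W36={t7,t8,t9,t20} W45={t18,t31,t35} W46={t5,t9,t22} W56={t20,t26,t28}
  W123={t13} W126={t15} W134={t2} W145={t31} W156={t28} W235={t10} W245={t18} W246={t5} W346={t9} W356={t20}
C dims 6,15,10; δ0: rk 5, SNF 1^5; δ1: rk 10, SNF 1^9·2
Ȟ^0: (6−5)−0=1 ⇒ Z
Ȟ^1: (15−10)−5=0 ⇒ 0
Ȟ^2: (10−0)−10=0 plus torsion [2] ⇒ Z/2

Ȟ^0 ≅ Z, Ȟ^1 ≅ 0 and Ȟ^2 ≅ Z/2


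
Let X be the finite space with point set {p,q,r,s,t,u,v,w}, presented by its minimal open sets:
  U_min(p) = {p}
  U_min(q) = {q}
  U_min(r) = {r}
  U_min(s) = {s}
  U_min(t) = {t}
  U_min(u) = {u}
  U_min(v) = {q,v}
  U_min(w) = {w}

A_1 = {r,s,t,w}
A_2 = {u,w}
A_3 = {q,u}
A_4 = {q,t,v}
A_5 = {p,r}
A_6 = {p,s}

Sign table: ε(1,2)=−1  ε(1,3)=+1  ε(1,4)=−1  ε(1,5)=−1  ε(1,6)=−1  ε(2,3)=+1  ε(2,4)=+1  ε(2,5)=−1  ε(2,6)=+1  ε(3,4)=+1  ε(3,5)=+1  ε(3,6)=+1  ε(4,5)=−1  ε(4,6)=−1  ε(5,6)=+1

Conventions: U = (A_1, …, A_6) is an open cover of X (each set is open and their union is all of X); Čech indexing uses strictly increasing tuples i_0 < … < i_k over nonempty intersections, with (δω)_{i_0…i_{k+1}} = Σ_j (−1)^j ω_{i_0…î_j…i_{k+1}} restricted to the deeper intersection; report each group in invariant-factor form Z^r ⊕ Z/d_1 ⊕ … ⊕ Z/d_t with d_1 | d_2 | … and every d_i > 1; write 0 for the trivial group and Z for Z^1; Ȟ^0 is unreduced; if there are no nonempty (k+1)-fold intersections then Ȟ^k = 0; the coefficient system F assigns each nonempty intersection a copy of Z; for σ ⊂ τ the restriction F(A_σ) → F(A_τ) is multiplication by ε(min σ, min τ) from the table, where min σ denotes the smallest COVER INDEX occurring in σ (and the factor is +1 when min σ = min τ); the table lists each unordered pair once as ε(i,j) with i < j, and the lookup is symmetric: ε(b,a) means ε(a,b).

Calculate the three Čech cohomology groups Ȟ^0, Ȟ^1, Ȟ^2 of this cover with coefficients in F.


Ȟ^0 = Z,  Ȟ^1 = Z^2,  Ȟ^2 = 0

cover nerve:
  A12={w} A14={t} A15={r} A16={s} A23={u} A34={q} A56={p}
C dims 6,7; δ0: rk 5, SNF 1^5
Ȟ^0: (6−5)−0=1 ⇒ Z
Ȟ^1: (7−0)−5=2 ⇒ Z^2
Ȟ^2: (0−0)−0=0 ⇒ 0


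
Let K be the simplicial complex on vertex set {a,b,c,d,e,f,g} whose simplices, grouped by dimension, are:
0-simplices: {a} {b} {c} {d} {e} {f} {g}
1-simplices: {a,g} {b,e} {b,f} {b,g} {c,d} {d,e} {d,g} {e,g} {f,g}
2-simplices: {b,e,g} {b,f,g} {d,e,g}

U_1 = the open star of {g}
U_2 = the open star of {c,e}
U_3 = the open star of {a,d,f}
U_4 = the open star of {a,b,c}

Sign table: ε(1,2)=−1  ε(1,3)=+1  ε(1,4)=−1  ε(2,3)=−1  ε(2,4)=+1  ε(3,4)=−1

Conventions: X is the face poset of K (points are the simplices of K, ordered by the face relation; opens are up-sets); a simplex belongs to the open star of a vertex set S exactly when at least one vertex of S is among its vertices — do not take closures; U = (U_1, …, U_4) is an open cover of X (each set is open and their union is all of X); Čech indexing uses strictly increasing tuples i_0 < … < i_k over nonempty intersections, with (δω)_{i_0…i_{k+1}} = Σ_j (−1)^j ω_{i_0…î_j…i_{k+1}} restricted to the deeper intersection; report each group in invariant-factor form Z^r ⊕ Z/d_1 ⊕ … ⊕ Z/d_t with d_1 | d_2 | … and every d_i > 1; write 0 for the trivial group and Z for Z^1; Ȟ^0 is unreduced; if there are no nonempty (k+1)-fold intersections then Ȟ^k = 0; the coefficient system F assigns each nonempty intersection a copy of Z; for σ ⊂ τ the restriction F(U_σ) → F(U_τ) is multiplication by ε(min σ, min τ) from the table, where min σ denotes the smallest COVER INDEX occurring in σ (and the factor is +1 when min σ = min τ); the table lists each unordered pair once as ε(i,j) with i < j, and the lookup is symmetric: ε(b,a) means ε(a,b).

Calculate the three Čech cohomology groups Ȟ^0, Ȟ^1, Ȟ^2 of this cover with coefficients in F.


cover nerve:
  U1={{g},{a,g},{b,g},{d,g},{e,g},{f,g},{b,e,g},{b,f,g},{d,e,g}} U2={{c},{e},{b,e},{c,d},{d,e},{e,g},{b,e,g},{d,e,g}} U3={{a},{d},{f},{a,g},{b,f},{c,d},{d,e},{d,g},{f,g},{b,f,g},{d,e,g}} U4={{a},{b},{c},{a,g},{b,e},{b,f},{b,g},{c,d},{b,e,g},{b,f,g}}
  U12={{e,g},{b,e,g},{d,e,g}} U13={{a,g},{d,g},{f,g},{b,f,g},{d,e,g}} U14={{a,g},{b,g},{b,e,g},{b,f,g}} U23={{c,d},{d,e},{d,e,g}} U24={{c},{b,e},{c,d},{b,e,g}} U34={{a},{a,g},{b,f},{c,d},{b,f,g}}
  U123={{d,e,g}} U124={{b,e,g}} U134={{a,g},{b,f,g}} U234={{c,d}}
C dims 4,6,4; δ0: rk 3, SNF 1^3; δ1: rk 3, SNF 1^3
Ȟ^0: (4−3)−0=1 ⇒ Z
Ȟ^1: (6−3)−3=0 ⇒ 0
Ȟ^2: (4−0)−3=1 ⇒ Z

Ȟ^0 = Z, Ȟ^1 = 0, Ȟ^2 = Z


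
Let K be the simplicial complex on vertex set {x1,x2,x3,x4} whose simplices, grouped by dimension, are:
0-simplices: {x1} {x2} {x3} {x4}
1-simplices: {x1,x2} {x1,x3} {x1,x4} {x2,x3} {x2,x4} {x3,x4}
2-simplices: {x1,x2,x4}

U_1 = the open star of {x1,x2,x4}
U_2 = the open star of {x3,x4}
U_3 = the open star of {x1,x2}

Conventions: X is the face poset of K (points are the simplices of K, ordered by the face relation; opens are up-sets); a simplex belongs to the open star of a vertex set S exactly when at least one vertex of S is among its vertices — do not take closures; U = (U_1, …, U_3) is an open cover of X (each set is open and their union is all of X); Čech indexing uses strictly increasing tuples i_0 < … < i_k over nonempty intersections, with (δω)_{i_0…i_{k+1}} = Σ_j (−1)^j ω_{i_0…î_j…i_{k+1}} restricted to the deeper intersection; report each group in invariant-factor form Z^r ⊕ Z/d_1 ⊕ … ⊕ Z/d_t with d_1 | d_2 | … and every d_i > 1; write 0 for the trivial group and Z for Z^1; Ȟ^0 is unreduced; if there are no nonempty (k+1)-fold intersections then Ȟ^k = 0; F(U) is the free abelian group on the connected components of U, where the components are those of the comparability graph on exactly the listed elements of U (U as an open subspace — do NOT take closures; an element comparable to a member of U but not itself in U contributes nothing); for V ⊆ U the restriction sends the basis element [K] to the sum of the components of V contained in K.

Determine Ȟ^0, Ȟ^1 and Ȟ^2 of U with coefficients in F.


Ȟ^0(U;F) ≅ Z, Ȟ^1(U;F) ≅ Z^2, Ȟ^2(U;F) ≅ 0

intersection data:
  U1={{x1},{x2},{x4},{x1,x2},{x1,x3},{x1,x4},{x2,x3},{x2,x4},{x3,x4},{x1,x2,x4}} U2={{x3},{x4},{x1,x3},{x1,x4},{x2,x3},{x2,x4},{x3,x4},{x1,x2,x4}} U3={{x1},{x2},{x1,x2},{x1,x3},{x1,x4},{x2,x3},{x2,x4},{x1,x2,x4}}
  U12={{x4},{x1,x3},{x1,x4},{x2,x3},{x2,x4},{x3,x4},{x1,x2,x4}} U13={{x1},{x2},{x1,x2},{x1,x3},{x1,x4},{x2,x3},{x2,x4},{x1,x2,x4}} U23={{x1,x3},{x1,x4},{x2,x3},{x2,x4},{x1,x2,x4}}
  U123={{x1,x3},{x1,x4},{x2,x3},{x2,x4},{x1,x2,x4}}
components per intersection:
  U1: {{x1},{x2},{x4},{x1,x2},{x1,x3},{x1,x4},{x2,x3},{x2,x4},{x3,x4},{x1,x2,x4}}
  U2: {{x3},{x4},{x1,x3},{x1,x4},{x2,x3},{x2,x4},{x3,x4},{x1,x2,x4}}
  U3: {{x1},{x2},{x1,x2},{x1,x3},{x1,x4},{x2,x3},{x2,x4},{x1,x2,x4}}
  U12: {{x4},{x1,x4},{x2,x4},{x3,x4},{x1,x2,x4}} {{x1,x3}} {{x2,x3}}
  U13: {{x1},{x2},{x1,x2},{x1,x3},{x1,x4},{x2,x3},{x2,x4},{x1,x2,x4}}
  U23: {{x1,x3}} {{x1,x4},{x2,x4},{x1,x2,x4}} {{x2,x3}}
  U123: {{x1,x3}} {{x1,x4},{x2,x4},{x1,x2,x4}} {{x2,x3}}
C dims 3,7,3; δ0: rk 2, SNF 1^2; δ1: rk 3, SNF 1^3
Ȟ^0 = (3 − 2) − 0 = 1, so Ȟ^0 ≅ Z
Ȟ^1 = (7 − 3) − 2 = 2, so Ȟ^1 ≅ Z^2
Ȟ^2 = (3 − 0) − 3 = 0, so Ȟ^2 ≅ 0


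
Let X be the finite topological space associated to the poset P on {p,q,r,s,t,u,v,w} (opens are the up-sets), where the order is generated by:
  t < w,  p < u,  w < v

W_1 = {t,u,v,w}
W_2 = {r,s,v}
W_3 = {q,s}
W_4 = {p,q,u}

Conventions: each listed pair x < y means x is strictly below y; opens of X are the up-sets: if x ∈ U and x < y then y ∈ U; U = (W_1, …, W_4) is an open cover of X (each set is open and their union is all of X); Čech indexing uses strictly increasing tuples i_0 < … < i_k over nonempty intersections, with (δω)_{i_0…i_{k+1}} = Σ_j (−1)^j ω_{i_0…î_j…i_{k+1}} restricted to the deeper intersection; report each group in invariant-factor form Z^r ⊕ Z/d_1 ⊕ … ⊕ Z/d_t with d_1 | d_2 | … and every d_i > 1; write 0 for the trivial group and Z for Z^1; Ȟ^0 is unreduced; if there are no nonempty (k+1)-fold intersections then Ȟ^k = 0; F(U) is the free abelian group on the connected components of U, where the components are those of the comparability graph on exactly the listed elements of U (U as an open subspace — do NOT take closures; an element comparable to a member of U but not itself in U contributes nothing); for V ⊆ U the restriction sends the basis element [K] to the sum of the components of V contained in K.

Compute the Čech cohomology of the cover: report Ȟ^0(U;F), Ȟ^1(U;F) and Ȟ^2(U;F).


Ȟ^0(U;F) ≅ Z^5, Ȟ^1(U;F) ≅ 0, Ȟ^2(U;F) ≅ 0

nonempty intersections:
  W12={v} W14={u} W23={s} W34={q}
components per intersection:
  W1: {t,v,w} {u}
  W2: {r} {s} {v}
  W3: {q} {s}
  W4: {p,u} {q}
  W12: {v}
  W14: {u}
  W23: {s}
  W34: {q}
C dims 9,4; δ0: rk 4, SNF 1^4
Ȟ^0: (9−4)−0=5 ⇒ Z^5
Ȟ^1: (4−0)−4=0 ⇒ 0
Ȟ^2: (0−0)−0=0 ⇒ 0


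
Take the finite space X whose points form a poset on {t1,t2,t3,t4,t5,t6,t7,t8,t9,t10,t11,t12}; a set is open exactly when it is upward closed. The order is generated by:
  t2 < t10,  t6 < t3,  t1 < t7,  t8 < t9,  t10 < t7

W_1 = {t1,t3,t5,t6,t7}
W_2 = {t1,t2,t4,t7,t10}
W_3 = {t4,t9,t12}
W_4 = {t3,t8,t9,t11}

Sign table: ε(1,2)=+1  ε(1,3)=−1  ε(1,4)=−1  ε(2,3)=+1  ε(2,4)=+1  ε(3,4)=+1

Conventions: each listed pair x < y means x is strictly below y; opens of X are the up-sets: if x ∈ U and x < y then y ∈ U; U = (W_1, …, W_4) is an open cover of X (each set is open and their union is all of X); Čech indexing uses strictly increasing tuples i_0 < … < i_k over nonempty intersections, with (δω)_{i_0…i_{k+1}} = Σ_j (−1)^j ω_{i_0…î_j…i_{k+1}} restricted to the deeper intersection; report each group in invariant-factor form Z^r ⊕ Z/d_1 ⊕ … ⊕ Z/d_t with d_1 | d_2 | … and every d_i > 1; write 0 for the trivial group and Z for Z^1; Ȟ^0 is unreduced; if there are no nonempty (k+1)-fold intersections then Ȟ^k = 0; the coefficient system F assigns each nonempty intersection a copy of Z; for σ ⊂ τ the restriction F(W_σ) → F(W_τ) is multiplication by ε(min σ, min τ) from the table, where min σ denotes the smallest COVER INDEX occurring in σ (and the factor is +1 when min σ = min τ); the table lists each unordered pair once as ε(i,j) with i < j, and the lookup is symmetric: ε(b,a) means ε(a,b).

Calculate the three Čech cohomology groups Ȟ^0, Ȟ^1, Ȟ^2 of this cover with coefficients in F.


Ȟ^0 = 0; Ȟ^1 = Z/2; Ȟ^2 = 0

intersection data:
  W12={t1,t7} W14={t3} W23={t4} W34={t9}
C dims 4,4; δ0: rk 4, SNF 1^3·2
Ȟ^0 = (4 − 4) − 0 = 0, so Ȟ^0 ≅ 0
Ȟ^1 = (4 − 0) − 4 = 0 plus torsion [2], so Ȟ^1 ≅ Z/2
Ȟ^2 = (0 − 0) − 0 = 0, so Ȟ^2 ≅ 0


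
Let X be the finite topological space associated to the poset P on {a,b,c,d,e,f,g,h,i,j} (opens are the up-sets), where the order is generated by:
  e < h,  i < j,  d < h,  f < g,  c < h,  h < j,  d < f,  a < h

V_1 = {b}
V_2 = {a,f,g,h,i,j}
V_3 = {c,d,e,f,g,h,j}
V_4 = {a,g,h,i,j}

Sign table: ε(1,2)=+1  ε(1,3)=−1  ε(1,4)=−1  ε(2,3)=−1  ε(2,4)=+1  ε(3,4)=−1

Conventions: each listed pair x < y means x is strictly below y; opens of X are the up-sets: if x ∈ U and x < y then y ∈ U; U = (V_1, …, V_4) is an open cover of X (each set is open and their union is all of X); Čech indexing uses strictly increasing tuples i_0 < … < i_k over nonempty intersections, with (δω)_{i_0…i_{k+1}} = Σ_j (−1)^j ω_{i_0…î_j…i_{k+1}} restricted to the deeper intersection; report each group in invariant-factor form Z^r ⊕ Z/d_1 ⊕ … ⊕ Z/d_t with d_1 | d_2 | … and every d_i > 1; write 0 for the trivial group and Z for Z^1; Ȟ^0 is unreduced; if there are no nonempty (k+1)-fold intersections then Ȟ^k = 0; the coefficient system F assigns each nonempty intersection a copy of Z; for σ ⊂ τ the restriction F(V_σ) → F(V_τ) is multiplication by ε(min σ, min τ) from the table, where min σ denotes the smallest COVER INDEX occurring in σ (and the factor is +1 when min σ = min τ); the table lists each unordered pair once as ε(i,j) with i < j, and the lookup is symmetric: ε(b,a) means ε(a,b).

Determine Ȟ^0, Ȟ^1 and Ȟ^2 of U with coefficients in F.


Ȟ^0(U;F) ≅ Z^2, Ȟ^1(U;F) ≅ 0 and Ȟ^2(U;F) ≅ 0

intersection data:
  V23={f,g,h,j} V24={a,g,h,i,j} V34={g,h,j}
  V234={g,h,j}
C dims 4,3,1; δ0: rk 2, SNF 1^2; δ1: rk 1, SNF 1^1
Ȟ^0 = (4 − 2) − 0 = 2, so Ȟ^0 ≅ Z^2
Ȟ^1 = (3 − 1) − 2 = 0, so Ȟ^1 ≅ 0
Ȟ^2 = (1 − 0) − 1 = 0, so Ȟ^2 ≅ 0


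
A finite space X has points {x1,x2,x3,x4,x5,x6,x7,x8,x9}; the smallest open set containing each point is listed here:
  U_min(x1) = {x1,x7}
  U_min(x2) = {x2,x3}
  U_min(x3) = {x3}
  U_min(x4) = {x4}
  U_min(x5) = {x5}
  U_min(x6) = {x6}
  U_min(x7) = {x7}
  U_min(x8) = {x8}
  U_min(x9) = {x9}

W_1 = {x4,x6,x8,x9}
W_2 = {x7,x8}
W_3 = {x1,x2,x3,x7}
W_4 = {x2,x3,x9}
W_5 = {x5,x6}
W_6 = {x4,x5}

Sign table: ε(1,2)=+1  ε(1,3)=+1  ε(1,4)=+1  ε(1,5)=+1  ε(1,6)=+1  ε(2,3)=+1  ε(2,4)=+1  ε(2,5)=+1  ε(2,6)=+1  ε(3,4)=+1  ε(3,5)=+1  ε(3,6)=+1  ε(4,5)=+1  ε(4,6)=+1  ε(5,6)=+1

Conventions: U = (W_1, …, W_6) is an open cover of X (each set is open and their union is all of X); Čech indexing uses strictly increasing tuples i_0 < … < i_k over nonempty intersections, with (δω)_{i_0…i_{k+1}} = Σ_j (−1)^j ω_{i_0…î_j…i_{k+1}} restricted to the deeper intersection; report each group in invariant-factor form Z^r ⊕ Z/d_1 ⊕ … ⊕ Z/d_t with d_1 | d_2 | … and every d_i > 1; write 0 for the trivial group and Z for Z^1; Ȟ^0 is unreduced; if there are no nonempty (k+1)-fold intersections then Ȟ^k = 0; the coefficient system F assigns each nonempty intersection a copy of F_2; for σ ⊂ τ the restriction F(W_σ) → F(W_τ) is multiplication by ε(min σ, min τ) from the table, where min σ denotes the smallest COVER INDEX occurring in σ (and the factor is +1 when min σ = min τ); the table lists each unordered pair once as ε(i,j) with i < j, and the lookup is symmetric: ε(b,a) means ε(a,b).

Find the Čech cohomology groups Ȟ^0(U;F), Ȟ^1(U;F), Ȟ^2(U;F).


intersection data:
  W12={x8} W14={x9} W15={x6} W16={x4} W23={x7} W34={x2,x3} W56={x5}
C dims 6,7; δ0: rk_F2 5
Ȟ^0 = (6 − 5) − 0 = 1, so Ȟ^0 ≅ Z/2
Ȟ^1 = (7 − 0) − 5 = 2, so Ȟ^1 ≅ Z/2 ⊕ Z/2
Ȟ^2 = (0 − 0) − 0 = 0, so Ȟ^2 ≅ 0

Ȟ^0(U;F) ≅ Z/2, Ȟ^1(U;F) ≅ Z/2 ⊕ Z/2 and Ȟ^2(U;F) ≅ 0


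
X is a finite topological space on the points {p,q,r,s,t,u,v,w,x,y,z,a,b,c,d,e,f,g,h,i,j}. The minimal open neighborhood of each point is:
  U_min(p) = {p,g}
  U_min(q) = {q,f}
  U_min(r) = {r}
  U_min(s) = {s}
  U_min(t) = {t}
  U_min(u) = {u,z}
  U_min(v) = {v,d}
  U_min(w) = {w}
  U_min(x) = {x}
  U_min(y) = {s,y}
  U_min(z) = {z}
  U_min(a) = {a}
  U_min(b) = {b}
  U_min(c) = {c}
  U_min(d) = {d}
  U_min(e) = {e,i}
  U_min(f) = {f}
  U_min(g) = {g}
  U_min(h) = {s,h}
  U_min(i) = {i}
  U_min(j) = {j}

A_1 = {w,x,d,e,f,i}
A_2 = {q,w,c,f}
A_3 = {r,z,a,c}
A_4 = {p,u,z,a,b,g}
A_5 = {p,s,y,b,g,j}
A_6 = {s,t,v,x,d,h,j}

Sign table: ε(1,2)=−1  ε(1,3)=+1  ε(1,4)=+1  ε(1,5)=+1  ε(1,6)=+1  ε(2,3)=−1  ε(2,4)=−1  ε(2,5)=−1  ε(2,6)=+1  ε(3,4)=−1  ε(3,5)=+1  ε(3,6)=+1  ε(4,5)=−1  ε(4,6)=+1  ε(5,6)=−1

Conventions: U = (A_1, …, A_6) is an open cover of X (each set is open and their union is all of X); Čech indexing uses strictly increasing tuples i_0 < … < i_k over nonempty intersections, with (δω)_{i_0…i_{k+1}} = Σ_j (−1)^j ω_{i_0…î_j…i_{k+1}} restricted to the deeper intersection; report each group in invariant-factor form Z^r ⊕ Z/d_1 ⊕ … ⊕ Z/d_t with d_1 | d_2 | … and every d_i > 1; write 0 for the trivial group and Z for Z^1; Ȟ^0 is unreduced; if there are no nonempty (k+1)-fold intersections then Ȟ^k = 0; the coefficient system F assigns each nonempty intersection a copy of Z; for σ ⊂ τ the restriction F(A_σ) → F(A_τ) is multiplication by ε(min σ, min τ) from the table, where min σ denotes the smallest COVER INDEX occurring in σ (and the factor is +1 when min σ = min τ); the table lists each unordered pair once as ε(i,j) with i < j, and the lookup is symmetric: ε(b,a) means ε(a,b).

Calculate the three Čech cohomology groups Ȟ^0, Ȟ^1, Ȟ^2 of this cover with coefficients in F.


Ȟ^0(U;F) ≅ 0, Ȟ^1(U;F) ≅ Z/2, Ȟ^2(U;F) ≅ 0

nerve of the cover:
  A12={w,f} A16={x,d} A23={c} A34={z,a} A45={p,b,g} A56={s,j}
C dims 6,6; δ0: rk 6, SNF 1^5·2
Ȟ^0 = (6 − 6) − 0 = 0, so Ȟ^0 ≅ 0
Ȟ^1 = (6 − 0) − 6 = 0 plus torsion [2], so Ȟ^1 ≅ Z/2
Ȟ^2 = (0 − 0) − 0 = 0, so Ȟ^2 ≅ 0


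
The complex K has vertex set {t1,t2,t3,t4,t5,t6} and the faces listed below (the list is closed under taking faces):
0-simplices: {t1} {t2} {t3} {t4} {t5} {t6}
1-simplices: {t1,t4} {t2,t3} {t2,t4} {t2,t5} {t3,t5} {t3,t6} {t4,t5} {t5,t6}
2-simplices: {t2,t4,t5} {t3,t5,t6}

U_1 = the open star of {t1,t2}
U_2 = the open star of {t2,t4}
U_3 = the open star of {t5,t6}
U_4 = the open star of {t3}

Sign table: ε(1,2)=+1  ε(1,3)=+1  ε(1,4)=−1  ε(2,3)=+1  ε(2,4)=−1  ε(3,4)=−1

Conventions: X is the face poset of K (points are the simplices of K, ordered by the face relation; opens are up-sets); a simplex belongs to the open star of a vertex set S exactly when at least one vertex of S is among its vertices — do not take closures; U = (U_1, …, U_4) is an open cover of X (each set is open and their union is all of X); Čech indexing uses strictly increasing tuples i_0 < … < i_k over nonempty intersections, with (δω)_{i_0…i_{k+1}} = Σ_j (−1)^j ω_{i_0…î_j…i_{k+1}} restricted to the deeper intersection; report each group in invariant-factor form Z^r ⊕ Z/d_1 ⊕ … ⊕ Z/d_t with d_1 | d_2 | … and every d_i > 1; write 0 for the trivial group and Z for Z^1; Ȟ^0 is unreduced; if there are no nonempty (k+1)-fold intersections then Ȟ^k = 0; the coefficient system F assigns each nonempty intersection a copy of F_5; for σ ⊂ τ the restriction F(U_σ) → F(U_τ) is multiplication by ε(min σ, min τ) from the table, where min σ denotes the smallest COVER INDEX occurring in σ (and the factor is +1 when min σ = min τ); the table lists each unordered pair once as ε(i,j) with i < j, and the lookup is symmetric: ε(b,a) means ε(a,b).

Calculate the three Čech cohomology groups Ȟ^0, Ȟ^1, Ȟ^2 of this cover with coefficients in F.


Ȟ^0(U;F) ≅ Z/5, Ȟ^1(U;F) ≅ Z/5 and Ȟ^2(U;F) ≅ 0

intersection data:
  U1={{t1},{t2},{t1,t4},{t2,t3},{t2,t4},{t2,t5},{t2,t4,t5}} U2={{t2},{t4},{t1,t4},{t2,t3},{t2,t4},{t2,t5},{t4,t5},{t2,t4,t5}} U3={{t5},{t6},{t2,t5},{t3,t5},{t3,t6},{t4,t5},{t5,t6},{t2,t4,t5},{t3,t5,t6}} U4={{t3},{t2,t3},{t3,t5},{t3,t6},{t3,t5,t6}}
  U12={{t2},{t1,t4},{t2,t3},{t2,t4},{t2,t5},{t2,t4,t5}} U13={{t2,t5},{t2,t4,t5}} U14={{t2,t3}} U23={{t2,t5},{t4,t5},{t2,t4,t5}} U24={{t2,t3}} U34={{t3,t5},{t3,t6},{t3,t5,t6}}
  U123={{t2,t5},{t2,t4,t5}} U124={{t2,t3}}
C dims 4,6,2; δ0: rk_F5 3; δ1: rk_F5 2
Ȟ^0 = (4 − 3) − 0 = 1, so Ȟ^0 ≅ Z/5
Ȟ^1 = (6 − 2) − 3 = 1, so Ȟ^1 ≅ Z/5
Ȟ^2 = (2 − 0) − 2 = 0, so Ȟ^2 ≅ 0


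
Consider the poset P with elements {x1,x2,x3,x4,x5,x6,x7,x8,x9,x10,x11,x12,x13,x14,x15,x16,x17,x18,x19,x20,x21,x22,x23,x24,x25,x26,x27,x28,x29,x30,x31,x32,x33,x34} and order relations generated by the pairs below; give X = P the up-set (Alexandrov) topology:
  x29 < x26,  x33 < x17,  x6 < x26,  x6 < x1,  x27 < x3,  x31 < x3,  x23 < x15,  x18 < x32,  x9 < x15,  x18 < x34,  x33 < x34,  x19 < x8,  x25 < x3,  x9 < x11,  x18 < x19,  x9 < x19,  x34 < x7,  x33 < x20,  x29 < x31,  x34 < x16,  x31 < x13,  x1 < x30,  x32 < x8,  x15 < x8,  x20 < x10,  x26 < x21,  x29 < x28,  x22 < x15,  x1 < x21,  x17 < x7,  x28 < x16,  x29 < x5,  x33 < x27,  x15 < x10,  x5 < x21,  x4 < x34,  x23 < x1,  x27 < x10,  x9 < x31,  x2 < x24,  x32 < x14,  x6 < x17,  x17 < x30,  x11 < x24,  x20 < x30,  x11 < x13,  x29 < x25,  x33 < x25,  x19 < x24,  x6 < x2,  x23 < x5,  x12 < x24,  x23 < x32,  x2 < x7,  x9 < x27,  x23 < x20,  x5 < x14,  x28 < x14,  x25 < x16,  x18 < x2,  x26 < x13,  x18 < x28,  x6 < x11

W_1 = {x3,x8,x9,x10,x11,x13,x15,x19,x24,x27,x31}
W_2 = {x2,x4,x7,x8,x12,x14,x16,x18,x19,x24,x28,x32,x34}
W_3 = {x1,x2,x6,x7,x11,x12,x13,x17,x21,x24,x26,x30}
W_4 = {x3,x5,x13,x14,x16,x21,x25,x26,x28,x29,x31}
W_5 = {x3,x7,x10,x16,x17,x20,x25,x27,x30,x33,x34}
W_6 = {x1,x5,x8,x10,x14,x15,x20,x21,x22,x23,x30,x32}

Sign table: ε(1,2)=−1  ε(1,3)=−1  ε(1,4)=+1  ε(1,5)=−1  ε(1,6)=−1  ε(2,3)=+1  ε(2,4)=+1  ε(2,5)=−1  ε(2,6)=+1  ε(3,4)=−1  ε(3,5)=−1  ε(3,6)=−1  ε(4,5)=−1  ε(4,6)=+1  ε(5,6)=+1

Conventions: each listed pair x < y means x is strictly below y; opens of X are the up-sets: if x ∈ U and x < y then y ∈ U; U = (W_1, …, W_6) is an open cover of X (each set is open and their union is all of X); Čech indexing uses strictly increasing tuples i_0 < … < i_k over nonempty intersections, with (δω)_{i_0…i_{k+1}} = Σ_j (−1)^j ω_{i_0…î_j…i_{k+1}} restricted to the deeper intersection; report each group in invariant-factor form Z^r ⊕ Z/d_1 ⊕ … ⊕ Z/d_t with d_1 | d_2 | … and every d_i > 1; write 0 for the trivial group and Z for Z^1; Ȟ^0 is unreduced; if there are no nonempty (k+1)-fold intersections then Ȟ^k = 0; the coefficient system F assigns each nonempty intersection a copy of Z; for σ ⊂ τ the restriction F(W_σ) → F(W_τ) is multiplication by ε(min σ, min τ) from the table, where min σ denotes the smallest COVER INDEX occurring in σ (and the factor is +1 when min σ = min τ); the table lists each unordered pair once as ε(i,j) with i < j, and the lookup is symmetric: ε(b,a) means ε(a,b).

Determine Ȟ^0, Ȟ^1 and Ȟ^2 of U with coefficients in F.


Ȟ^0(U;F) ≅ 0; Ȟ^1(U;F) ≅ Z/2; Ȟ^2(U;F) ≅ Z

nerve of the cover:
  W12={x8,x19,x24} W13={x11,x13,x24} W14={x3,x13,x31} W15={x3,x10,x27} W16={x8,x10,x15} W23={x2,x7,x12,x24} W24={x14,x16,x28} W25={x7,x16,x34} W26={x8,x14,x32} W34={x13,x21,x26} W35={x7,x17,x30} W36={x1,x21,x30} W45={x3,x16,x25} W46={x5,x14,x21} W56={x10,x20,x30}
  W123={x24} W126={x8} W134={x13} W145={x3} W156={x10} W235={x7} W245={x16} W246={x14} W346={x21} W356={x30}
C dims 6,15,10; δ0: rk 6, SNF 1^5·2; δ1: rk 9, SNF 1^9
Ȟ^0 = (6 − 6) − 0 = 0, so Ȟ^0 ≅ 0
Ȟ^1 = (15 − 9) − 6 = 0 plus torsion [2], so Ȟ^1 ≅ Z/2
Ȟ^2 = (10 − 0) − 9 = 1, so Ȟ^2 ≅ Z


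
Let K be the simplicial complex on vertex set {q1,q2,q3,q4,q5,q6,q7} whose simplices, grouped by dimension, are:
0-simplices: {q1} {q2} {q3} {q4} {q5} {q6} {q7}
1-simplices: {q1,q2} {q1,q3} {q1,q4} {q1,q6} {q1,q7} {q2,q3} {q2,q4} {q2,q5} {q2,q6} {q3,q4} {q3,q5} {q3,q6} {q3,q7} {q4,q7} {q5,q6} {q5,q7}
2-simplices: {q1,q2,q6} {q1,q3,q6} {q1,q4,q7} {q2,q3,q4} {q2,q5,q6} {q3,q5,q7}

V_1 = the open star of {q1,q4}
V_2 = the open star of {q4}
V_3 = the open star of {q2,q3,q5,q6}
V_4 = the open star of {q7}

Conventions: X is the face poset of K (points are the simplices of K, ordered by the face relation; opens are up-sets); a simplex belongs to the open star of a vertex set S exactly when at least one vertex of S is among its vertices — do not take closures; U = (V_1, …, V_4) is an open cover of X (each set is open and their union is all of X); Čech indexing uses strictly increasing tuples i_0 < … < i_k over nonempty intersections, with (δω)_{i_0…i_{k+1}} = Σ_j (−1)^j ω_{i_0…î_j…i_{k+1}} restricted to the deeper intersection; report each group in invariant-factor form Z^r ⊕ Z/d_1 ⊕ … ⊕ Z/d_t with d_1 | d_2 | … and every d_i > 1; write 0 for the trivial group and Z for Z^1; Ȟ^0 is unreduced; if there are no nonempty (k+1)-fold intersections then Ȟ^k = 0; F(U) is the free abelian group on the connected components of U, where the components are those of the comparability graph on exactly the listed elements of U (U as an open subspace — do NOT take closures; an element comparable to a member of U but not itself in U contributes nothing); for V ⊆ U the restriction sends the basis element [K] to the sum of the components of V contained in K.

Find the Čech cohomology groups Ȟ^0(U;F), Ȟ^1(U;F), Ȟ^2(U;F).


Ȟ^0 = Z, Ȟ^1 = Z^2, Ȟ^2 = 0

intersection data:
  V1={{q1},{q4},{q1,q2},{q1,q3},{q1,q4},{q1,q6},{q1,q7},{q2,q4},{q3,q4},{q4,q7},{q1,q2,q6},{q1,q3,q6},{q1,q4,q7},{q2,q3,q4}} V2={{q4},{q1,q4},{q2,q4},{q3,q4},{q4,q7},{q1,q4,q7},{q2,q3,q4}} V3={{q2},{q3},{q5},{q6},{q1,q2},{q1,q3},{q1,q6},{q2,q3},{q2,q4},{q2,q5},{q2,q6},{q3,q4},{q3,q5},{q3,q6},{q3,q7},{q5,q6},{q5,q7},{q1,q2,q6},{q1,q3,q6},{q2,q3,q4},{q2,q5,q6},{q3,q5,q7}} V4={{q7},{q1,q7},{q3,q7},{q4,q7},{q5,q7},{q1,q4,q7},{q3,q5,q7}}
  V12={{q4},{q1,q4},{q2,q4},{q3,q4},{q4,q7},{q1,q4,q7},{q2,q3,q4}} V13={{q1,q2},{q1,q3},{q1,q6},{q2,q4},{q3,q4},{q1,q2,q6},{q1,q3,q6},{q2,q3,q4}} V14={{q1,q7},{q4,q7},{q1,q4,q7}} V23={{q2,q4},{q3,q4},{q2,q3,q4}} V24={{q4,q7},{q1,q4,q7}} V34={{q3,q7},{q5,q7},{q3,q5,q7}}
  V123={{q2,q4},{q3,q4},{q2,q3,q4}} V124={{q4,q7},{q1,q4,q7}}
components per intersection:
  V1: {{q1},{q4},{q1,q2},{q1,q3},{q1,q4},{q1,q6},{q1,q7},{q2,q4},{q3,q4},{q4,q7},{q1,q2,q6},{q1,q3,q6},{q1,q4,q7},{q2,q3,q4}}
  V2: {{q4},{q1,q4},{q2,q4},{q3,q4},{q4,q7},{q1,q4,q7},{q2,q3,q4}}
  V3: {{q2},{q3},{q5},{q6},{q1,q2},{q1,q3},{q1,q6},{q2,q3},{q2,q4},{q2,q5},{q2,q6},{q3,q4},{q3,q5},{q3,q6},{q3,q7},{q5,q6},{q5,q7},{q1,q2,q6},{q1,q3,q6},{q2,q3,q4},{q2,q5,q6},{q3,q5,q7}}
  V4: {{q7},{q1,q7},{q3,q7},{q4,q7},{q5,q7},{q1,q4,q7},{q3,q5,q7}}
  V12: {{q4},{q1,q4},{q2,q4},{q3,q4},{q4,q7},{q1,q4,q7},{q2,q3,q4}}
  V13: {{q1,q2},{q1,q3},{q1,q6},{q1,q2,q6},{q1,q3,q6}} {{q2,q4},{q3,q4},{q2,q3,q4}}
  V14: {{q1,q7},{q4,q7},{q1,q4,q7}}
  V23: {{q2,q4},{q3,q4},{q2,q3,q4}}
  V24: {{q4,q7},{q1,q4,q7}}
  V34: {{q3,q7},{q5,q7},{q3,q5,q7}}
  V123: {{q2,q4},{q3,q4},{q2,q3,q4}}
  V124: {{q4,q7},{q1,q4,q7}}
C dims 4,7,2; δ0: rk 3, SNF 1^3; δ1: rk 2, SNF 1^2
Ȟ^0 = (4 − 3) − 0 = 1, so Ȟ^0 ≅ Z
Ȟ^1 = (7 − 2) − 3 = 2, so Ȟ^1 ≅ Z^2
Ȟ^2 = (2 − 0) − 2 = 0, so Ȟ^2 ≅ 0
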